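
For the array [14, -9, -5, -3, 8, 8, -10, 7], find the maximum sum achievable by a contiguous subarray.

Using Kadane's algorithm on [14, -9, -5, -3, 8, 8, -10, 7]:

Scanning through the array:
Position 1 (value -9): max_ending_here = 5, max_so_far = 14
Position 2 (value -5): max_ending_here = 0, max_so_far = 14
Position 3 (value -3): max_ending_here = -3, max_so_far = 14
Position 4 (value 8): max_ending_here = 8, max_so_far = 14
Position 5 (value 8): max_ending_here = 16, max_so_far = 16
Position 6 (value -10): max_ending_here = 6, max_so_far = 16
Position 7 (value 7): max_ending_here = 13, max_so_far = 16

Maximum subarray: [8, 8]
Maximum sum: 16

The maximum subarray is [8, 8] with sum 16. This subarray runs from index 4 to index 5.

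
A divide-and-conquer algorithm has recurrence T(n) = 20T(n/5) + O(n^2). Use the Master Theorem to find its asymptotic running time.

Master Theorem for T(n) = 20T(n/5) + O(n^2):

a = 20, b = 5, c = 2
log_b(a) = log_5(20) = 1.8614

Case 3: c = 2 > log_5(20) = 1.8614
T(n) = O(n^2) = O(n^2)

For T(n) = 20T(n/5) + O(n^2): log_5(20) = 1.8614. This is Case 3 of the Master Theorem (c > log_b(a), work dominated by root), giving O(n^2).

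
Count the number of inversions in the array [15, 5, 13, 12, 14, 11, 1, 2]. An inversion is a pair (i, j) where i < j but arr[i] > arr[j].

Finding inversions in [15, 5, 13, 12, 14, 11, 1, 2]:

(0, 1): arr[0]=15 > arr[1]=5
(0, 2): arr[0]=15 > arr[2]=13
(0, 3): arr[0]=15 > arr[3]=12
(0, 4): arr[0]=15 > arr[4]=14
(0, 5): arr[0]=15 > arr[5]=11
(0, 6): arr[0]=15 > arr[6]=1
(0, 7): arr[0]=15 > arr[7]=2
(1, 6): arr[1]=5 > arr[6]=1
(1, 7): arr[1]=5 > arr[7]=2
(2, 3): arr[2]=13 > arr[3]=12
(2, 5): arr[2]=13 > arr[5]=11
(2, 6): arr[2]=13 > arr[6]=1
(2, 7): arr[2]=13 > arr[7]=2
(3, 5): arr[3]=12 > arr[5]=11
(3, 6): arr[3]=12 > arr[6]=1
(3, 7): arr[3]=12 > arr[7]=2
(4, 5): arr[4]=14 > arr[5]=11
(4, 6): arr[4]=14 > arr[6]=1
(4, 7): arr[4]=14 > arr[7]=2
(5, 6): arr[5]=11 > arr[6]=1
(5, 7): arr[5]=11 > arr[7]=2

Total inversions: 21

The array has 21 inversion(s): (0,1), (0,2), (0,3), (0,4), (0,5), (0,6), (0,7), (1,6), (1,7), (2,3), (2,5), (2,6), (2,7), (3,5), (3,6), (3,7), (4,5), (4,6), (4,7), (5,6), (5,7). Each pair (i,j) satisfies i < j and arr[i] > arr[j].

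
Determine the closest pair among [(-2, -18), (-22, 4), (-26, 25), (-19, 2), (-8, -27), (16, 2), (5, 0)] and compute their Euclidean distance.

Computing all pairwise distances among 7 points:

d((-2, -18), (-22, 4)) = 29.7321
d((-2, -18), (-26, 25)) = 49.2443
d((-2, -18), (-19, 2)) = 26.2488
d((-2, -18), (-8, -27)) = 10.8167
d((-2, -18), (16, 2)) = 26.9072
d((-2, -18), (5, 0)) = 19.3132
d((-22, 4), (-26, 25)) = 21.3776
d((-22, 4), (-19, 2)) = 3.6056 <-- minimum
d((-22, 4), (-8, -27)) = 34.0147
d((-22, 4), (16, 2)) = 38.0526
d((-22, 4), (5, 0)) = 27.2947
d((-26, 25), (-19, 2)) = 24.0416
d((-26, 25), (-8, -27)) = 55.0273
d((-26, 25), (16, 2)) = 47.8853
d((-26, 25), (5, 0)) = 39.8246
d((-19, 2), (-8, -27)) = 31.0161
d((-19, 2), (16, 2)) = 35.0
d((-19, 2), (5, 0)) = 24.0832
d((-8, -27), (16, 2)) = 37.6431
d((-8, -27), (5, 0)) = 29.9666
d((16, 2), (5, 0)) = 11.1803

Closest pair: (-22, 4) and (-19, 2) with distance 3.6056

The closest pair is (-22, 4) and (-19, 2) with Euclidean distance 3.6056. For 7 points, brute-force pairwise comparison is shown above. For large n, the divide-and-conquer algorithm (sort by x, recurse on halves, check the dividing strip) achieves O(n log n).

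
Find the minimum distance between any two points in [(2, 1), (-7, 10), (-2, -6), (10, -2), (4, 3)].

Computing all pairwise distances among 5 points:

d((2, 1), (-7, 10)) = 12.7279
d((2, 1), (-2, -6)) = 8.0623
d((2, 1), (10, -2)) = 8.544
d((2, 1), (4, 3)) = 2.8284 <-- minimum
d((-7, 10), (-2, -6)) = 16.7631
d((-7, 10), (10, -2)) = 20.8087
d((-7, 10), (4, 3)) = 13.0384
d((-2, -6), (10, -2)) = 12.6491
d((-2, -6), (4, 3)) = 10.8167
d((10, -2), (4, 3)) = 7.8102

Closest pair: (2, 1) and (4, 3) with distance 2.8284

The closest pair is (2, 1) and (4, 3) with Euclidean distance 2.8284. For 5 points, brute-force pairwise comparison is shown above. For large n, the divide-and-conquer algorithm (sort by x, recurse on halves, check the dividing strip) achieves O(n log n).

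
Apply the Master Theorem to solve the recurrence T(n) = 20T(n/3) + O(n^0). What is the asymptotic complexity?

Master Theorem for T(n) = 20T(n/3) + O(n^0):

a = 20, b = 3, c = 0
log_b(a) = log_3(20) = 2.7268

Case 1: c = 0 < log_3(20) = 2.7268
T(n) = O(n^(log_3 20))

For T(n) = 20T(n/3) + O(n^0): log_3(20) = 2.7268. This is Case 1 of the Master Theorem (c < log_b(a), work dominated by leaves), giving O(n^(log_3 20)).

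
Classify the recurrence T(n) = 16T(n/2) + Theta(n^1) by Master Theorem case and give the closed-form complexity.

Master Theorem for T(n) = 16T(n/2) + O(n^1):

a = 16, b = 2, c = 1
log_b(a) = log_2(16) = 4.0000

Case 1: c = 1 < log_2(16) = 4.0000
T(n) = O(n^(log_2 16)) = O(n^4)

For T(n) = 16T(n/2) + O(n^1): log_2(16) = 4.0000. This is Case 1 of the Master Theorem (c < log_b(a), work dominated by leaves), giving O(n^4).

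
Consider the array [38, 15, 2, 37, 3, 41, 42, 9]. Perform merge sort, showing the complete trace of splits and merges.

Merge sort trace:

Split: [38, 15, 2, 37, 3, 41, 42, 9] -> [38, 15, 2, 37] and [3, 41, 42, 9]
  Split: [38, 15, 2, 37] -> [38, 15] and [2, 37]
    Split: [38, 15] -> [38] and [15]
    Merge: [38] + [15] -> [15, 38]
    Split: [2, 37] -> [2] and [37]
    Merge: [2] + [37] -> [2, 37]
  Merge: [15, 38] + [2, 37] -> [2, 15, 37, 38]
  Split: [3, 41, 42, 9] -> [3, 41] and [42, 9]
    Split: [3, 41] -> [3] and [41]
    Merge: [3] + [41] -> [3, 41]
    Split: [42, 9] -> [42] and [9]
    Merge: [42] + [9] -> [9, 42]
  Merge: [3, 41] + [9, 42] -> [3, 9, 41, 42]
Merge: [2, 15, 37, 38] + [3, 9, 41, 42] -> [2, 3, 9, 15, 37, 38, 41, 42]

Final sorted array: [2, 3, 9, 15, 37, 38, 41, 42]

The merge sort proceeds by recursively splitting the array and merging sorted halves.
After all merges, the sorted array is [2, 3, 9, 15, 37, 38, 41, 42].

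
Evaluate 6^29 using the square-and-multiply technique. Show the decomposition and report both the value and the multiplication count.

Computing 6^29 by squaring (build up from 6^1; each line after the first costs one multiplication):

6^1 = 6
6^2 = (6^1)^2 = 6^2 = 36
6^3 = 6 * 6^2 = 6 * 36 = 216
6^6 = (6^3)^2 = 216^2 = 46656
6^7 = 6 * 6^6 = 6 * 46656 = 279936
6^14 = (6^7)^2 = 279936^2 = 78364164096
6^28 = (6^14)^2 = 78364164096^2 = 6140942214464815497216
6^29 = 6 * 6^28 = 6 * 6140942214464815497216 = 36845653286788892983296

Result: 36845653286788892983296
Multiplications needed: 7 (7 lines after 6^1)

6^29 = 36845653286788892983296. Using exponentiation by squaring, this requires 7 multiplications. The key idea: if the exponent is even, square the half-power; if odd, multiply by the base once.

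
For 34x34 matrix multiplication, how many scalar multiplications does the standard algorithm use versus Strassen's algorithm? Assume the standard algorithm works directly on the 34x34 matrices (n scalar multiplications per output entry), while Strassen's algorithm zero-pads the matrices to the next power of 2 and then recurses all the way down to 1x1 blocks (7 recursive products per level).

Matrix multiplication for 34x34 matrices:

Strassen's algorithm requires power-of-2 dimensions. Pad 34x34 to 64x64 (next power of 2).

Standard algorithm: 34^3 = 39304 multiplications
Strassen's algorithm: 7^(log2(64)) = 7^6 = 117649 multiplications
Difference: 39304 - 117649 = -78345 (Strassen uses MORE here due to padding overhead — for small or just-over-power-of-2 n, padding can outweigh the per-level savings)

Standard: 39304 multiplications (34^3). Strassen: 117649 multiplications (7^6, after padding to 64x64). Strassen reduces 8 recursive multiplications to 7 at each level.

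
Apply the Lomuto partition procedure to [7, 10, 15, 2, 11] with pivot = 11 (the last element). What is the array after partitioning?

Lomuto partition with pivot = 11:

Initial array: [7, 10, 15, 2, 11]

arr[0]=7 <= 11: swap with position 0, array becomes [7, 10, 15, 2, 11]
arr[1]=10 <= 11: swap with position 1, array becomes [7, 10, 15, 2, 11]
arr[2]=15 > 11: no swap
arr[3]=2 <= 11: swap with position 2, array becomes [7, 10, 2, 15, 11]

Place pivot at position 3: [7, 10, 2, 11, 15]
Pivot position: 3

After partitioning with pivot 11, the array becomes [7, 10, 2, 11, 15]. The pivot is placed at index 3. All elements to the left of the pivot are <= 11, and all elements to the right are > 11.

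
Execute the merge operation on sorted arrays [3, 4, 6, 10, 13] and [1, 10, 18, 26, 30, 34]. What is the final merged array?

Merging process:

Compare 3 vs 1: take 1 from right. Merged: [1]
Compare 3 vs 10: take 3 from left. Merged: [1, 3]
Compare 4 vs 10: take 4 from left. Merged: [1, 3, 4]
Compare 6 vs 10: take 6 from left. Merged: [1, 3, 4, 6]
Compare 10 vs 10: take 10 from left. Merged: [1, 3, 4, 6, 10]
Compare 13 vs 10: take 10 from right. Merged: [1, 3, 4, 6, 10, 10]
Compare 13 vs 18: take 13 from left. Merged: [1, 3, 4, 6, 10, 10, 13]
Append remaining from right: [18, 26, 30, 34]. Merged: [1, 3, 4, 6, 10, 10, 13, 18, 26, 30, 34]

Final merged array: [1, 3, 4, 6, 10, 10, 13, 18, 26, 30, 34]
Total comparisons: 7

The merged array is [1, 3, 4, 6, 10, 10, 13, 18, 26, 30, 34], requiring 7 comparisons. The merge step runs in O(n) time where n is the total number of elements.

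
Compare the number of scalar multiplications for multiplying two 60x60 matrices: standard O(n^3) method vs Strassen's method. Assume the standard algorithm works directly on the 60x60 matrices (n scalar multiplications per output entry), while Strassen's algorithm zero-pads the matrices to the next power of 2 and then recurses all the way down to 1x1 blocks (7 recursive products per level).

Matrix multiplication for 60x60 matrices:

Strassen's algorithm requires power-of-2 dimensions. Pad 60x60 to 64x64 (next power of 2).

Standard algorithm: 60^3 = 216000 multiplications
Strassen's algorithm: 7^(log2(64)) = 7^6 = 117649 multiplications
Savings: 216000 - 117649 = 98351 multiplications

Standard: 216000 multiplications (60^3). Strassen: 117649 multiplications (7^6, after padding to 64x64). Strassen reduces 8 recursive multiplications to 7 at each level.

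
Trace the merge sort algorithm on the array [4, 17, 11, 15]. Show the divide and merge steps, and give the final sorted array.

Merge sort trace:

Split: [4, 17, 11, 15] -> [4, 17] and [11, 15]
  Split: [4, 17] -> [4] and [17]
  Merge: [4] + [17] -> [4, 17]
  Split: [11, 15] -> [11] and [15]
  Merge: [11] + [15] -> [11, 15]
Merge: [4, 17] + [11, 15] -> [4, 11, 15, 17]

Final sorted array: [4, 11, 15, 17]

The merge sort proceeds by recursively splitting the array and merging sorted halves.
After all merges, the sorted array is [4, 11, 15, 17].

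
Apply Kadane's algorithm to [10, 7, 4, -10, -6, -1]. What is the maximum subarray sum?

Using Kadane's algorithm on [10, 7, 4, -10, -6, -1]:

Scanning through the array:
Position 1 (value 7): max_ending_here = 17, max_so_far = 17
Position 2 (value 4): max_ending_here = 21, max_so_far = 21
Position 3 (value -10): max_ending_here = 11, max_so_far = 21
Position 4 (value -6): max_ending_here = 5, max_so_far = 21
Position 5 (value -1): max_ending_here = 4, max_so_far = 21

Maximum subarray: [10, 7, 4]
Maximum sum: 21

The maximum subarray is [10, 7, 4] with sum 21. This subarray runs from index 0 to index 2.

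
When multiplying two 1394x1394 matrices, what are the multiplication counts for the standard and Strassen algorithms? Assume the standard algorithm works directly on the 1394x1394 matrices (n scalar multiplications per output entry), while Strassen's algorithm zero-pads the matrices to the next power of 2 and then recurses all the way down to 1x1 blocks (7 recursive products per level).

Matrix multiplication for 1394x1394 matrices:

Strassen's algorithm requires power-of-2 dimensions. Pad 1394x1394 to 2048x2048 (next power of 2).

Standard algorithm: 1394^3 = 2708870984 multiplications
Strassen's algorithm: 7^(log2(2048)) = 7^11 = 1977326743 multiplications
Savings: 2708870984 - 1977326743 = 731544241 multiplications

Standard: 2708870984 multiplications (1394^3). Strassen: 1977326743 multiplications (7^11, after padding to 2048x2048). Strassen reduces 8 recursive multiplications to 7 at each level.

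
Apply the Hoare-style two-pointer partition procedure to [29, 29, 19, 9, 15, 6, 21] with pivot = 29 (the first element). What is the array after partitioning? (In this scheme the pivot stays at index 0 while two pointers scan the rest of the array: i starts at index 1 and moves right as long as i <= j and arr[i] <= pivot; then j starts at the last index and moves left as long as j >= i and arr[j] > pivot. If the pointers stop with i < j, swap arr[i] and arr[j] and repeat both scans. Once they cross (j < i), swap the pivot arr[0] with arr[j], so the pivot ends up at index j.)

Hoare-style two-pointer partition with pivot = 29:

Initial array: [29, 29, 19, 9, 15, 6, 21]

Pointers start at i = 1, j = 6.
i ends at 7, j ends at 6: the pointers have crossed (j < i), so scanning stops.

Swap pivot arr[0] with arr[6] to place pivot at position 6: [21, 29, 19, 9, 15, 6, 29]
Pivot position: 6

After partitioning with pivot 29, the array becomes [21, 29, 19, 9, 15, 6, 29]. The pivot is placed at index 6. All elements to the left of the pivot are <= 29, and all elements to the right are > 29.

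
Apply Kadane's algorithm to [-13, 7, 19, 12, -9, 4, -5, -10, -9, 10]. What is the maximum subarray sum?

Using Kadane's algorithm on [-13, 7, 19, 12, -9, 4, -5, -10, -9, 10]:

Scanning through the array:
Position 1 (value 7): max_ending_here = 7, max_so_far = 7
Position 2 (value 19): max_ending_here = 26, max_so_far = 26
Position 3 (value 12): max_ending_here = 38, max_so_far = 38
Position 4 (value -9): max_ending_here = 29, max_so_far = 38
Position 5 (value 4): max_ending_here = 33, max_so_far = 38
Position 6 (value -5): max_ending_here = 28, max_so_far = 38
Position 7 (value -10): max_ending_here = 18, max_so_far = 38
Position 8 (value -9): max_ending_here = 9, max_so_far = 38
Position 9 (value 10): max_ending_here = 19, max_so_far = 38

Maximum subarray: [7, 19, 12]
Maximum sum: 38

The maximum subarray is [7, 19, 12] with sum 38. This subarray runs from index 1 to index 3.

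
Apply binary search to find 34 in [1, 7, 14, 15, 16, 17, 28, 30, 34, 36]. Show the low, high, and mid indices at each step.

Binary search for 34 in [1, 7, 14, 15, 16, 17, 28, 30, 34, 36]:

lo=0, hi=9, mid=4, arr[mid]=16 -> 16 < 34, search right half
lo=5, hi=9, mid=7, arr[mid]=30 -> 30 < 34, search right half
lo=8, hi=9, mid=8, arr[mid]=34 -> Found target at index 8!

Binary search finds 34 at index 8 after 3 comparisons. The search repeatedly halves the search space by comparing with the middle element.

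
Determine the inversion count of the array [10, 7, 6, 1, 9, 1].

Finding inversions in [10, 7, 6, 1, 9, 1]:

(0, 1): arr[0]=10 > arr[1]=7
(0, 2): arr[0]=10 > arr[2]=6
(0, 3): arr[0]=10 > arr[3]=1
(0, 4): arr[0]=10 > arr[4]=9
(0, 5): arr[0]=10 > arr[5]=1
(1, 2): arr[1]=7 > arr[2]=6
(1, 3): arr[1]=7 > arr[3]=1
(1, 5): arr[1]=7 > arr[5]=1
(2, 3): arr[2]=6 > arr[3]=1
(2, 5): arr[2]=6 > arr[5]=1
(4, 5): arr[4]=9 > arr[5]=1

Total inversions: 11

The array has 11 inversion(s): (0,1), (0,2), (0,3), (0,4), (0,5), (1,2), (1,3), (1,5), (2,3), (2,5), (4,5). Each pair (i,j) satisfies i < j and arr[i] > arr[j].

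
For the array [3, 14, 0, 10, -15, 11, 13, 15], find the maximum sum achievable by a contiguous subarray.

Using Kadane's algorithm on [3, 14, 0, 10, -15, 11, 13, 15]:

Scanning through the array:
Position 1 (value 14): max_ending_here = 17, max_so_far = 17
Position 2 (value 0): max_ending_here = 17, max_so_far = 17
Position 3 (value 10): max_ending_here = 27, max_so_far = 27
Position 4 (value -15): max_ending_here = 12, max_so_far = 27
Position 5 (value 11): max_ending_here = 23, max_so_far = 27
Position 6 (value 13): max_ending_here = 36, max_so_far = 36
Position 7 (value 15): max_ending_here = 51, max_so_far = 51

Maximum subarray: [3, 14, 0, 10, -15, 11, 13, 15]
Maximum sum: 51

The maximum subarray is [3, 14, 0, 10, -15, 11, 13, 15] with sum 51. This subarray runs from index 0 to index 7.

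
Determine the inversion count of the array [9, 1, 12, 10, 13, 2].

Finding inversions in [9, 1, 12, 10, 13, 2]:

(0, 1): arr[0]=9 > arr[1]=1
(0, 5): arr[0]=9 > arr[5]=2
(2, 3): arr[2]=12 > arr[3]=10
(2, 5): arr[2]=12 > arr[5]=2
(3, 5): arr[3]=10 > arr[5]=2
(4, 5): arr[4]=13 > arr[5]=2

Total inversions: 6

The array has 6 inversion(s): (0,1), (0,5), (2,3), (2,5), (3,5), (4,5). Each pair (i,j) satisfies i < j and arr[i] > arr[j].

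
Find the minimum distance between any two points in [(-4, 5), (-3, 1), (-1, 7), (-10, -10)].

Computing all pairwise distances among 4 points:

d((-4, 5), (-3, 1)) = 4.1231
d((-4, 5), (-1, 7)) = 3.6056 <-- minimum
d((-4, 5), (-10, -10)) = 16.1555
d((-3, 1), (-1, 7)) = 6.3246
d((-3, 1), (-10, -10)) = 13.0384
d((-1, 7), (-10, -10)) = 19.2354

Closest pair: (-4, 5) and (-1, 7) with distance 3.6056

The closest pair is (-4, 5) and (-1, 7) with Euclidean distance 3.6056. For 4 points, brute-force pairwise comparison is shown above. For large n, the divide-and-conquer algorithm (sort by x, recurse on halves, check the dividing strip) achieves O(n log n).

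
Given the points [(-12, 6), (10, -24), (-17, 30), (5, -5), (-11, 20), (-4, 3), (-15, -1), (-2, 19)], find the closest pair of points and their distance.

Computing all pairwise distances among 8 points:

d((-12, 6), (10, -24)) = 37.2022
d((-12, 6), (-17, 30)) = 24.5153
d((-12, 6), (5, -5)) = 20.2485
d((-12, 6), (-11, 20)) = 14.0357
d((-12, 6), (-4, 3)) = 8.544
d((-12, 6), (-15, -1)) = 7.6158 <-- minimum
d((-12, 6), (-2, 19)) = 16.4012
d((10, -24), (-17, 30)) = 60.3738
d((10, -24), (5, -5)) = 19.6469
d((10, -24), (-11, 20)) = 48.7545
d((10, -24), (-4, 3)) = 30.4138
d((10, -24), (-15, -1)) = 33.9706
d((10, -24), (-2, 19)) = 44.643
d((-17, 30), (5, -5)) = 41.3401
d((-17, 30), (-11, 20)) = 11.6619
d((-17, 30), (-4, 3)) = 29.9666
d((-17, 30), (-15, -1)) = 31.0644
d((-17, 30), (-2, 19)) = 18.6011
d((5, -5), (-11, 20)) = 29.6816
d((5, -5), (-4, 3)) = 12.0416
d((5, -5), (-15, -1)) = 20.3961
d((5, -5), (-2, 19)) = 25.0
d((-11, 20), (-4, 3)) = 18.3848
d((-11, 20), (-15, -1)) = 21.3776
d((-11, 20), (-2, 19)) = 9.0554
d((-4, 3), (-15, -1)) = 11.7047
d((-4, 3), (-2, 19)) = 16.1245
d((-15, -1), (-2, 19)) = 23.8537

Closest pair: (-12, 6) and (-15, -1) with distance 7.6158

The closest pair is (-12, 6) and (-15, -1) with Euclidean distance 7.6158. For 8 points, brute-force pairwise comparison is shown above. For large n, the divide-and-conquer algorithm (sort by x, recurse on halves, check the dividing strip) achieves O(n log n).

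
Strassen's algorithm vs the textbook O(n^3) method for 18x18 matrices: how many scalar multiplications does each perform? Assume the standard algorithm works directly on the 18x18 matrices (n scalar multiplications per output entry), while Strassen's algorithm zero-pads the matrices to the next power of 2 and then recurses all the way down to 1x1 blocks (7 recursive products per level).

Matrix multiplication for 18x18 matrices:

Strassen's algorithm requires power-of-2 dimensions. Pad 18x18 to 32x32 (next power of 2).

Standard algorithm: 18^3 = 5832 multiplications
Strassen's algorithm: 7^(log2(32)) = 7^5 = 16807 multiplications
Difference: 5832 - 16807 = -10975 (Strassen uses MORE here due to padding overhead — for small or just-over-power-of-2 n, padding can outweigh the per-level savings)

Standard: 5832 multiplications (18^3). Strassen: 16807 multiplications (7^5, after padding to 32x32). Strassen reduces 8 recursive multiplications to 7 at each level.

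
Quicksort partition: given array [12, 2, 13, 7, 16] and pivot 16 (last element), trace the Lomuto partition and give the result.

Lomuto partition with pivot = 16:

Initial array: [12, 2, 13, 7, 16]

arr[0]=12 <= 16: swap with position 0, array becomes [12, 2, 13, 7, 16]
arr[1]=2 <= 16: swap with position 1, array becomes [12, 2, 13, 7, 16]
arr[2]=13 <= 16: swap with position 2, array becomes [12, 2, 13, 7, 16]
arr[3]=7 <= 16: swap with position 3, array becomes [12, 2, 13, 7, 16]

Place pivot at position 4: [12, 2, 13, 7, 16]
Pivot position: 4

After partitioning with pivot 16, the array becomes [12, 2, 13, 7, 16]. The pivot is placed at index 4. All elements to the left of the pivot are <= 16, and all elements to the right are > 16.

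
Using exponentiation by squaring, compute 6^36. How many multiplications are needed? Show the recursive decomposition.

Computing 6^36 by squaring (build up from 6^1; each line after the first costs one multiplication):

6^1 = 6
6^2 = (6^1)^2 = 6^2 = 36
6^4 = (6^2)^2 = 36^2 = 1296
6^8 = (6^4)^2 = 1296^2 = 1679616
6^9 = 6 * 6^8 = 6 * 1679616 = 10077696
6^18 = (6^9)^2 = 10077696^2 = 101559956668416
6^36 = (6^18)^2 = 101559956668416^2 = 10314424798490535546171949056

Result: 10314424798490535546171949056
Multiplications needed: 6 (6 lines after 6^1)

6^36 = 10314424798490535546171949056. Using exponentiation by squaring, this requires 6 multiplications. The key idea: if the exponent is even, square the half-power; if odd, multiply by the base once.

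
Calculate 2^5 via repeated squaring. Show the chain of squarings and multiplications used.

Computing 2^5 by squaring (build up from 2^1; each line after the first costs one multiplication):

2^1 = 2
2^2 = (2^1)^2 = 2^2 = 4
2^4 = (2^2)^2 = 4^2 = 16
2^5 = 2 * 2^4 = 2 * 16 = 32

Result: 32
Multiplications needed: 3 (3 lines after 2^1)

2^5 = 32. Using exponentiation by squaring, this requires 3 multiplications. The key idea: if the exponent is even, square the half-power; if odd, multiply by the base once.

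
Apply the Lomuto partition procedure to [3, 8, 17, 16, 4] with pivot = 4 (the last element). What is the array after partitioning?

Lomuto partition with pivot = 4:

Initial array: [3, 8, 17, 16, 4]

arr[0]=3 <= 4: swap with position 0, array becomes [3, 8, 17, 16, 4]
arr[1]=8 > 4: no swap
arr[2]=17 > 4: no swap
arr[3]=16 > 4: no swap

Place pivot at position 1: [3, 4, 17, 16, 8]
Pivot position: 1

After partitioning with pivot 4, the array becomes [3, 4, 17, 16, 8]. The pivot is placed at index 1. All elements to the left of the pivot are <= 4, and all elements to the right are > 4.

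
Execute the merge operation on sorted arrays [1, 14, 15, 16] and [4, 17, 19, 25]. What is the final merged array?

Merging process:

Compare 1 vs 4: take 1 from left. Merged: [1]
Compare 14 vs 4: take 4 from right. Merged: [1, 4]
Compare 14 vs 17: take 14 from left. Merged: [1, 4, 14]
Compare 15 vs 17: take 15 from left. Merged: [1, 4, 14, 15]
Compare 16 vs 17: take 16 from left. Merged: [1, 4, 14, 15, 16]
Append remaining from right: [17, 19, 25]. Merged: [1, 4, 14, 15, 16, 17, 19, 25]

Final merged array: [1, 4, 14, 15, 16, 17, 19, 25]
Total comparisons: 5

The merged array is [1, 4, 14, 15, 16, 17, 19, 25], requiring 5 comparisons. The merge step runs in O(n) time where n is the total number of elements.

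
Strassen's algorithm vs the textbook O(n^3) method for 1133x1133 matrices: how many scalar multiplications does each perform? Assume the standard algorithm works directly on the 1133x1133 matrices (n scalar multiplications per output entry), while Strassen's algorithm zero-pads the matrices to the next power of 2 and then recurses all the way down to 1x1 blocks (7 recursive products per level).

Matrix multiplication for 1133x1133 matrices:

Strassen's algorithm requires power-of-2 dimensions. Pad 1133x1133 to 2048x2048 (next power of 2).

Standard algorithm: 1133^3 = 1454419637 multiplications
Strassen's algorithm: 7^(log2(2048)) = 7^11 = 1977326743 multiplications
Difference: 1454419637 - 1977326743 = -522907106 (Strassen uses MORE here due to padding overhead — for small or just-over-power-of-2 n, padding can outweigh the per-level savings)

Standard: 1454419637 multiplications (1133^3). Strassen: 1977326743 multiplications (7^11, after padding to 2048x2048). Strassen reduces 8 recursive multiplications to 7 at each level.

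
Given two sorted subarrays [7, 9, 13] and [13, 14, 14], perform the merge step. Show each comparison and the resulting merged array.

Merging process:

Compare 7 vs 13: take 7 from left. Merged: [7]
Compare 9 vs 13: take 9 from left. Merged: [7, 9]
Compare 13 vs 13: take 13 from left. Merged: [7, 9, 13]
Append remaining from right: [13, 14, 14]. Merged: [7, 9, 13, 13, 14, 14]

Final merged array: [7, 9, 13, 13, 14, 14]
Total comparisons: 3

The merged array is [7, 9, 13, 13, 14, 14], requiring 3 comparisons. The merge step runs in O(n) time where n is the total number of elements.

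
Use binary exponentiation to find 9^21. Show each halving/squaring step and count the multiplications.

Computing 9^21 by squaring (build up from 9^1; each line after the first costs one multiplication):

9^1 = 9
9^2 = (9^1)^2 = 9^2 = 81
9^4 = (9^2)^2 = 81^2 = 6561
9^5 = 9 * 9^4 = 9 * 6561 = 59049
9^10 = (9^5)^2 = 59049^2 = 3486784401
9^20 = (9^10)^2 = 3486784401^2 = 12157665459056928801
9^21 = 9 * 9^20 = 9 * 12157665459056928801 = 109418989131512359209

Result: 109418989131512359209
Multiplications needed: 6 (6 lines after 9^1)

9^21 = 109418989131512359209. Using exponentiation by squaring, this requires 6 multiplications. The key idea: if the exponent is even, square the half-power; if odd, multiply by the base once.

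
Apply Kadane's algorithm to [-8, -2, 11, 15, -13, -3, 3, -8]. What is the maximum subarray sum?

Using Kadane's algorithm on [-8, -2, 11, 15, -13, -3, 3, -8]:

Scanning through the array:
Position 1 (value -2): max_ending_here = -2, max_so_far = -2
Position 2 (value 11): max_ending_here = 11, max_so_far = 11
Position 3 (value 15): max_ending_here = 26, max_so_far = 26
Position 4 (value -13): max_ending_here = 13, max_so_far = 26
Position 5 (value -3): max_ending_here = 10, max_so_far = 26
Position 6 (value 3): max_ending_here = 13, max_so_far = 26
Position 7 (value -8): max_ending_here = 5, max_so_far = 26

Maximum subarray: [11, 15]
Maximum sum: 26

The maximum subarray is [11, 15] with sum 26. This subarray runs from index 2 to index 3.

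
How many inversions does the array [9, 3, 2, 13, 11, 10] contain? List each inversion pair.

Finding inversions in [9, 3, 2, 13, 11, 10]:

(0, 1): arr[0]=9 > arr[1]=3
(0, 2): arr[0]=9 > arr[2]=2
(1, 2): arr[1]=3 > arr[2]=2
(3, 4): arr[3]=13 > arr[4]=11
(3, 5): arr[3]=13 > arr[5]=10
(4, 5): arr[4]=11 > arr[5]=10

Total inversions: 6

The array has 6 inversion(s): (0,1), (0,2), (1,2), (3,4), (3,5), (4,5). Each pair (i,j) satisfies i < j and arr[i] > arr[j].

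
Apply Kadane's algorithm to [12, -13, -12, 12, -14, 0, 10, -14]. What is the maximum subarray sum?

Using Kadane's algorithm on [12, -13, -12, 12, -14, 0, 10, -14]:

Scanning through the array:
Position 1 (value -13): max_ending_here = -1, max_so_far = 12
Position 2 (value -12): max_ending_here = -12, max_so_far = 12
Position 3 (value 12): max_ending_here = 12, max_so_far = 12
Position 4 (value -14): max_ending_here = -2, max_so_far = 12
Position 5 (value 0): max_ending_here = 0, max_so_far = 12
Position 6 (value 10): max_ending_here = 10, max_so_far = 12
Position 7 (value -14): max_ending_here = -4, max_so_far = 12

Maximum subarray: [12]
Maximum sum: 12

The maximum subarray is [12] with sum 12. This subarray runs from index 0 to index 0.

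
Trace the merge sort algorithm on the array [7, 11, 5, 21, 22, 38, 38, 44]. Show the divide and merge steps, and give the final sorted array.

Merge sort trace:

Split: [7, 11, 5, 21, 22, 38, 38, 44] -> [7, 11, 5, 21] and [22, 38, 38, 44]
  Split: [7, 11, 5, 21] -> [7, 11] and [5, 21]
    Split: [7, 11] -> [7] and [11]
    Merge: [7] + [11] -> [7, 11]
    Split: [5, 21] -> [5] and [21]
    Merge: [5] + [21] -> [5, 21]
  Merge: [7, 11] + [5, 21] -> [5, 7, 11, 21]
  Split: [22, 38, 38, 44] -> [22, 38] and [38, 44]
    Split: [22, 38] -> [22] and [38]
    Merge: [22] + [38] -> [22, 38]
    Split: [38, 44] -> [38] and [44]
    Merge: [38] + [44] -> [38, 44]
  Merge: [22, 38] + [38, 44] -> [22, 38, 38, 44]
Merge: [5, 7, 11, 21] + [22, 38, 38, 44] -> [5, 7, 11, 21, 22, 38, 38, 44]

Final sorted array: [5, 7, 11, 21, 22, 38, 38, 44]

The merge sort proceeds by recursively splitting the array and merging sorted halves.
After all merges, the sorted array is [5, 7, 11, 21, 22, 38, 38, 44].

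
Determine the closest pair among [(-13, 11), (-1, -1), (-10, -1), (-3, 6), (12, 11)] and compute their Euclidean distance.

Computing all pairwise distances among 5 points:

d((-13, 11), (-1, -1)) = 16.9706
d((-13, 11), (-10, -1)) = 12.3693
d((-13, 11), (-3, 6)) = 11.1803
d((-13, 11), (12, 11)) = 25.0
d((-1, -1), (-10, -1)) = 9.0
d((-1, -1), (-3, 6)) = 7.2801 <-- minimum
d((-1, -1), (12, 11)) = 17.6918
d((-10, -1), (-3, 6)) = 9.8995
d((-10, -1), (12, 11)) = 25.0599
d((-3, 6), (12, 11)) = 15.8114

Closest pair: (-1, -1) and (-3, 6) with distance 7.2801

The closest pair is (-1, -1) and (-3, 6) with Euclidean distance 7.2801. For 5 points, brute-force pairwise comparison is shown above. For large n, the divide-and-conquer algorithm (sort by x, recurse on halves, check the dividing strip) achieves O(n log n).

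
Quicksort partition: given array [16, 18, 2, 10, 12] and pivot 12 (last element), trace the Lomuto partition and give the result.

Lomuto partition with pivot = 12:

Initial array: [16, 18, 2, 10, 12]

arr[0]=16 > 12: no swap
arr[1]=18 > 12: no swap
arr[2]=2 <= 12: swap with position 0, array becomes [2, 18, 16, 10, 12]
arr[3]=10 <= 12: swap with position 1, array becomes [2, 10, 16, 18, 12]

Place pivot at position 2: [2, 10, 12, 18, 16]
Pivot position: 2

After partitioning with pivot 12, the array becomes [2, 10, 12, 18, 16]. The pivot is placed at index 2. All elements to the left of the pivot are <= 12, and all elements to the right are > 12.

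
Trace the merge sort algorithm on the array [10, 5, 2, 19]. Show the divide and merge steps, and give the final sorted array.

Merge sort trace:

Split: [10, 5, 2, 19] -> [10, 5] and [2, 19]
  Split: [10, 5] -> [10] and [5]
  Merge: [10] + [5] -> [5, 10]
  Split: [2, 19] -> [2] and [19]
  Merge: [2] + [19] -> [2, 19]
Merge: [5, 10] + [2, 19] -> [2, 5, 10, 19]

Final sorted array: [2, 5, 10, 19]

The merge sort proceeds by recursively splitting the array and merging sorted halves.
After all merges, the sorted array is [2, 5, 10, 19].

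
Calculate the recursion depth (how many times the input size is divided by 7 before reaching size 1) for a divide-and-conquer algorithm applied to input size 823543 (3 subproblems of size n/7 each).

For divide and conquer with division factor 7:

Problem sizes at each level:
Level 0: 823543
Level 1: 117649
Level 2: 16807
Level 3: 2401
Level 4: 343
Level 5: 49
Level 6: 7
Level 7: 1

The root is level 0 and the size-1 base case is level 7 (the tree spans levels 0 through 7, i.e. 8 levels counting the root), so the depth is the number of divisions: log_7(823543) = 7

The recursion tree depth is log_7(823543) = 7. At each level, the problem size is divided by 7, so it takes 7 divisions to reduce to a base case of size 1. The algorithm makes 3 recursive calls at each level.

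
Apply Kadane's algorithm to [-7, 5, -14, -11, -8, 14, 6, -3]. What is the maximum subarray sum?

Using Kadane's algorithm on [-7, 5, -14, -11, -8, 14, 6, -3]:

Scanning through the array:
Position 1 (value 5): max_ending_here = 5, max_so_far = 5
Position 2 (value -14): max_ending_here = -9, max_so_far = 5
Position 3 (value -11): max_ending_here = -11, max_so_far = 5
Position 4 (value -8): max_ending_here = -8, max_so_far = 5
Position 5 (value 14): max_ending_here = 14, max_so_far = 14
Position 6 (value 6): max_ending_here = 20, max_so_far = 20
Position 7 (value -3): max_ending_here = 17, max_so_far = 20

Maximum subarray: [14, 6]
Maximum sum: 20

The maximum subarray is [14, 6] with sum 20. This subarray runs from index 5 to index 6.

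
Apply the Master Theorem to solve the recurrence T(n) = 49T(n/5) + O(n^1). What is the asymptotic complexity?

Master Theorem for T(n) = 49T(n/5) + O(n^1):

a = 49, b = 5, c = 1
log_b(a) = log_5(49) = 2.4181

Case 1: c = 1 < log_5(49) = 2.4181
T(n) = O(n^(log_5 49))

For T(n) = 49T(n/5) + O(n^1): log_5(49) = 2.4181. This is Case 1 of the Master Theorem (c < log_b(a), work dominated by leaves), giving O(n^(log_5 49)).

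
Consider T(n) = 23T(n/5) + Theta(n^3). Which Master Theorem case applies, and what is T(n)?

Master Theorem for T(n) = 23T(n/5) + O(n^3):

a = 23, b = 5, c = 3
log_b(a) = log_5(23) = 1.9482

Case 3: c = 3 > log_5(23) = 1.9482
T(n) = O(n^3) = O(n^3)

For T(n) = 23T(n/5) + O(n^3): log_5(23) = 1.9482. This is Case 3 of the Master Theorem (c > log_b(a), work dominated by root), giving O(n^3).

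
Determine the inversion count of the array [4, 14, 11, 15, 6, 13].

Finding inversions in [4, 14, 11, 15, 6, 13]:

(1, 2): arr[1]=14 > arr[2]=11
(1, 4): arr[1]=14 > arr[4]=6
(1, 5): arr[1]=14 > arr[5]=13
(2, 4): arr[2]=11 > arr[4]=6
(3, 4): arr[3]=15 > arr[4]=6
(3, 5): arr[3]=15 > arr[5]=13

Total inversions: 6

The array has 6 inversion(s): (1,2), (1,4), (1,5), (2,4), (3,4), (3,5). Each pair (i,j) satisfies i < j and arr[i] > arr[j].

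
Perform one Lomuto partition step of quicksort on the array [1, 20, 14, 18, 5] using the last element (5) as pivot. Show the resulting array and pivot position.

Lomuto partition with pivot = 5:

Initial array: [1, 20, 14, 18, 5]

arr[0]=1 <= 5: swap with position 0, array becomes [1, 20, 14, 18, 5]
arr[1]=20 > 5: no swap
arr[2]=14 > 5: no swap
arr[3]=18 > 5: no swap

Place pivot at position 1: [1, 5, 14, 18, 20]
Pivot position: 1

After partitioning with pivot 5, the array becomes [1, 5, 14, 18, 20]. The pivot is placed at index 1. All elements to the left of the pivot are <= 5, and all elements to the right are > 5.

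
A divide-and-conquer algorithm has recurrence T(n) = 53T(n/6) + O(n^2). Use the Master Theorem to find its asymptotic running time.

Master Theorem for T(n) = 53T(n/6) + O(n^2):

a = 53, b = 6, c = 2
log_b(a) = log_6(53) = 2.2159

Case 1: c = 2 < log_6(53) = 2.2159
T(n) = O(n^(log_6 53))

For T(n) = 53T(n/6) + O(n^2): log_6(53) = 2.2159. This is Case 1 of the Master Theorem (c < log_b(a), work dominated by leaves), giving O(n^(log_6 53)).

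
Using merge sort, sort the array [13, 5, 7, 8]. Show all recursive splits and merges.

Merge sort trace:

Split: [13, 5, 7, 8] -> [13, 5] and [7, 8]
  Split: [13, 5] -> [13] and [5]
  Merge: [13] + [5] -> [5, 13]
  Split: [7, 8] -> [7] and [8]
  Merge: [7] + [8] -> [7, 8]
Merge: [5, 13] + [7, 8] -> [5, 7, 8, 13]

Final sorted array: [5, 7, 8, 13]

The merge sort proceeds by recursively splitting the array and merging sorted halves.
After all merges, the sorted array is [5, 7, 8, 13].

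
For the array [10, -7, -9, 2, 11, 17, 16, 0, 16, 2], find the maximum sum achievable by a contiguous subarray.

Using Kadane's algorithm on [10, -7, -9, 2, 11, 17, 16, 0, 16, 2]:

Scanning through the array:
Position 1 (value -7): max_ending_here = 3, max_so_far = 10
Position 2 (value -9): max_ending_here = -6, max_so_far = 10
Position 3 (value 2): max_ending_here = 2, max_so_far = 10
Position 4 (value 11): max_ending_here = 13, max_so_far = 13
Position 5 (value 17): max_ending_here = 30, max_so_far = 30
Position 6 (value 16): max_ending_here = 46, max_so_far = 46
Position 7 (value 0): max_ending_here = 46, max_so_far = 46
Position 8 (value 16): max_ending_here = 62, max_so_far = 62
Position 9 (value 2): max_ending_here = 64, max_so_far = 64

Maximum subarray: [2, 11, 17, 16, 0, 16, 2]
Maximum sum: 64

The maximum subarray is [2, 11, 17, 16, 0, 16, 2] with sum 64. This subarray runs from index 3 to index 9.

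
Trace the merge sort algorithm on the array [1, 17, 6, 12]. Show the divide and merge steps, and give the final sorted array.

Merge sort trace:

Split: [1, 17, 6, 12] -> [1, 17] and [6, 12]
  Split: [1, 17] -> [1] and [17]
  Merge: [1] + [17] -> [1, 17]
  Split: [6, 12] -> [6] and [12]
  Merge: [6] + [12] -> [6, 12]
Merge: [1, 17] + [6, 12] -> [1, 6, 12, 17]

Final sorted array: [1, 6, 12, 17]

The merge sort proceeds by recursively splitting the array and merging sorted halves.
After all merges, the sorted array is [1, 6, 12, 17].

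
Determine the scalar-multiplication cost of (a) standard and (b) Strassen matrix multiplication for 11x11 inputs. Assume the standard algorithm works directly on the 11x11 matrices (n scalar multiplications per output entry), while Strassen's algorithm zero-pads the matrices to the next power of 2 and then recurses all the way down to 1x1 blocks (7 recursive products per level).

Matrix multiplication for 11x11 matrices:

Strassen's algorithm requires power-of-2 dimensions. Pad 11x11 to 16x16 (next power of 2).

Standard algorithm: 11^3 = 1331 multiplications
Strassen's algorithm: 7^(log2(16)) = 7^4 = 2401 multiplications
Difference: 1331 - 2401 = -1070 (Strassen uses MORE here due to padding overhead — for small or just-over-power-of-2 n, padding can outweigh the per-level savings)

Standard: 1331 multiplications (11^3). Strassen: 2401 multiplications (7^4, after padding to 16x16). Strassen reduces 8 recursive multiplications to 7 at each level.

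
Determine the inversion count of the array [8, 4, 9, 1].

Finding inversions in [8, 4, 9, 1]:

(0, 1): arr[0]=8 > arr[1]=4
(0, 3): arr[0]=8 > arr[3]=1
(1, 3): arr[1]=4 > arr[3]=1
(2, 3): arr[2]=9 > arr[3]=1

Total inversions: 4

The array has 4 inversion(s): (0,1), (0,3), (1,3), (2,3). Each pair (i,j) satisfies i < j and arr[i] > arr[j].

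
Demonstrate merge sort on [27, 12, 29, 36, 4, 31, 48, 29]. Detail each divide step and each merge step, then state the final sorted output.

Merge sort trace:

Split: [27, 12, 29, 36, 4, 31, 48, 29] -> [27, 12, 29, 36] and [4, 31, 48, 29]
  Split: [27, 12, 29, 36] -> [27, 12] and [29, 36]
    Split: [27, 12] -> [27] and [12]
    Merge: [27] + [12] -> [12, 27]
    Split: [29, 36] -> [29] and [36]
    Merge: [29] + [36] -> [29, 36]
  Merge: [12, 27] + [29, 36] -> [12, 27, 29, 36]
  Split: [4, 31, 48, 29] -> [4, 31] and [48, 29]
    Split: [4, 31] -> [4] and [31]
    Merge: [4] + [31] -> [4, 31]
    Split: [48, 29] -> [48] and [29]
    Merge: [48] + [29] -> [29, 48]
  Merge: [4, 31] + [29, 48] -> [4, 29, 31, 48]
Merge: [12, 27, 29, 36] + [4, 29, 31, 48] -> [4, 12, 27, 29, 29, 31, 36, 48]

Final sorted array: [4, 12, 27, 29, 29, 31, 36, 48]

The merge sort proceeds by recursively splitting the array and merging sorted halves.
After all merges, the sorted array is [4, 12, 27, 29, 29, 31, 36, 48].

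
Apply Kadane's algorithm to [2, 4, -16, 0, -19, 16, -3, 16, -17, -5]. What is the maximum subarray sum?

Using Kadane's algorithm on [2, 4, -16, 0, -19, 16, -3, 16, -17, -5]:

Scanning through the array:
Position 1 (value 4): max_ending_here = 6, max_so_far = 6
Position 2 (value -16): max_ending_here = -10, max_so_far = 6
Position 3 (value 0): max_ending_here = 0, max_so_far = 6
Position 4 (value -19): max_ending_here = -19, max_so_far = 6
Position 5 (value 16): max_ending_here = 16, max_so_far = 16
Position 6 (value -3): max_ending_here = 13, max_so_far = 16
Position 7 (value 16): max_ending_here = 29, max_so_far = 29
Position 8 (value -17): max_ending_here = 12, max_so_far = 29
Position 9 (value -5): max_ending_here = 7, max_so_far = 29

Maximum subarray: [16, -3, 16]
Maximum sum: 29

The maximum subarray is [16, -3, 16] with sum 29. This subarray runs from index 5 to index 7.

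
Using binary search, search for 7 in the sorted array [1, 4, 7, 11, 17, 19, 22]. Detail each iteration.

Binary search for 7 in [1, 4, 7, 11, 17, 19, 22]:

lo=0, hi=6, mid=3, arr[mid]=11 -> 11 > 7, search left half
lo=0, hi=2, mid=1, arr[mid]=4 -> 4 < 7, search right half
lo=2, hi=2, mid=2, arr[mid]=7 -> Found target at index 2!

Binary search finds 7 at index 2 after 3 comparisons. The search repeatedly halves the search space by comparing with the middle element.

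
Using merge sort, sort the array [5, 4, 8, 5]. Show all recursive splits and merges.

Merge sort trace:

Split: [5, 4, 8, 5] -> [5, 4] and [8, 5]
  Split: [5, 4] -> [5] and [4]
  Merge: [5] + [4] -> [4, 5]
  Split: [8, 5] -> [8] and [5]
  Merge: [8] + [5] -> [5, 8]
Merge: [4, 5] + [5, 8] -> [4, 5, 5, 8]

Final sorted array: [4, 5, 5, 8]

The merge sort proceeds by recursively splitting the array and merging sorted halves.
After all merges, the sorted array is [4, 5, 5, 8].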